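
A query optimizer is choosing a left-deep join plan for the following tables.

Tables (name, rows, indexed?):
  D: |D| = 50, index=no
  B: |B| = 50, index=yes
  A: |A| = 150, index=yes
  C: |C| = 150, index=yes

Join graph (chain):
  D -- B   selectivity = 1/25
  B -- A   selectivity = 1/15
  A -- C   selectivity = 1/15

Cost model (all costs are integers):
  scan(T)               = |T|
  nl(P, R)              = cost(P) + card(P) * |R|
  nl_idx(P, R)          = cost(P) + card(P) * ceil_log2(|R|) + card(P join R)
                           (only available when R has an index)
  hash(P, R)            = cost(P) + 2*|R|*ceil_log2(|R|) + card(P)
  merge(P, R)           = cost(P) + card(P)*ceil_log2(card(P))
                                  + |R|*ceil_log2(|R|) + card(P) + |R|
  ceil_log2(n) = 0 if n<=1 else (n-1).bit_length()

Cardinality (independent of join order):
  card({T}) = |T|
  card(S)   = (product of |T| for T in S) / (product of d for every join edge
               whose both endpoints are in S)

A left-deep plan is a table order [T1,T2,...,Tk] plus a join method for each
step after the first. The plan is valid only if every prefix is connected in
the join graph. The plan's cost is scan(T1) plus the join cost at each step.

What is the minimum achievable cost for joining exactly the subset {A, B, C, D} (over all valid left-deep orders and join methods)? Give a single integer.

Selinger DP over subsets of {A,B,C,D}:
  {D}: scan cost=50, card=50
  {B}: scan cost=50, card=50
  {A}: scan cost=150, card=150
  {C}: scan cost=150, card=150
  {BD}: card=100; try (B,nl_idx)→450, (D,hash)→700, (B,hash)→700, (D,merge)→750, (B,merge)→750, (D,nl)→2550 …(+1); best=450 via (B,nl_idx)
  {AB}: card=500; try (B,hash)→900, (A,nl_idx)→950, (B,nl_idx)→1550, (A,merge)→1750, (B,merge)→1850, (A,hash)→2500 …(+2); best=900 via (B,hash)
  {AC}: card=1500; try (C,hash)→2700, (A,hash)→2700, (C,merge)→2850, (C,nl_idx)→2850, (A,merge)→2850, (A,nl_idx)→2850 …(+2); best=2700 via (C,hash)
  {ABD}: card=1000; try (D,hash)→2000, (A,nl_idx)→2250, (A,merge)→2600, (A,hash)→2950, (D,merge)→6250, (A,nl)→15450 …(+1); best=2000 via (D,hash)
  {ABC}: card=5000; try (C,hash)→3800, (B,hash)→4800, (C,merge)→7250, (C,nl_idx)→9900, (B,nl_idx)→16700, (B,merge)→21050 …(+2); best=3800 via (C,hash)
  {ABCD}: card=10000; try (C,hash)→5400, (D,hash)→9400, (C,merge)→14350, (C,nl_idx)→20000, (D,merge)→74150, (C,nl)→152000 …(+1); best=5400 via (C,hash)

5400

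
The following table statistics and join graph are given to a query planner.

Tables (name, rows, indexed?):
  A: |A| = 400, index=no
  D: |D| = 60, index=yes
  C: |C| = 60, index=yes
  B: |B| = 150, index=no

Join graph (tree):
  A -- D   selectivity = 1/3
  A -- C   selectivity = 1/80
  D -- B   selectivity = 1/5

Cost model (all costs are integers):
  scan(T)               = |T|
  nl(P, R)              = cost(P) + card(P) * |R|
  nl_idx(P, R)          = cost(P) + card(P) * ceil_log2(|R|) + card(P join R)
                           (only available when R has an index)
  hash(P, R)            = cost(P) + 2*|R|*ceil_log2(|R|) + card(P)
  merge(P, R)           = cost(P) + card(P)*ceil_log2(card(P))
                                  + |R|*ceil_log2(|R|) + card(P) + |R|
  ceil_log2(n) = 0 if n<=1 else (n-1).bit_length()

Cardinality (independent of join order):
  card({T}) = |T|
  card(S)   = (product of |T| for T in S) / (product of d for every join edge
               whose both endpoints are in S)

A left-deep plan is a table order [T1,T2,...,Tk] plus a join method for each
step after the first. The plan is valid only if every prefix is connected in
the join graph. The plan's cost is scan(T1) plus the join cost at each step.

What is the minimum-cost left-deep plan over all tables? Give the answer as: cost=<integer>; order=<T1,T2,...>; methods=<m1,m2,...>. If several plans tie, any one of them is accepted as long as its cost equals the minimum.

cost=10940; order=A,C,D,B; methods=hash,hash,hash

Selinger DP (subsets sized 1..n):
  {A}: scan cost=400, card=400
  {D}: scan cost=60, card=60
  {C}: scan cost=60, card=60
  {B}: scan cost=150, card=150
  {AD}: card=8000; try (D,hash)→1520, (A,merge)→4480, (D,merge)→4820, (A,hash)→7320, (D,nl_idx)→10800, (A,nl)→24060 …(+1); best=1520 via (D,hash)
  {AC}: card=300; try (C,hash)→1520, (C,nl_idx)→3100, (A,merge)→4480, (C,merge)→4820, (A,hash)→7320, (A,nl)→24060 …(+1); best=1520 via (C,hash)
  {BD}: card=1800; try (D,hash)→1020, (B,merge)→1830, (D,merge)→1920, (B,hash)→2520, (D,nl_idx)→2850, (B,nl)→9060 …(+1); best=1020 via (D,hash)
  {ACD}: card=6000; try (D,hash)→2540, (D,merge)→4940, (D,nl_idx)→9320, (C,hash)→10240, (D,nl)→19520, (C,nl_idx)→55520 …(+2); best=2540 via (D,hash)
  {ABD}: card=240000; try (A,hash)→10020, (B,hash)→11920, (A,merge)→26620, (B,merge)→114870, (A,nl)→721020, (B,nl)→1201520; best=10020 via (A,hash)
  {ABCD}: card=180000; try (B,hash)→10940, (B,merge)→87890, (C,hash)→250740, (B,nl)→902540, (C,nl_idx)→1630020, (C,merge)→4570440 …(+1); best=10940 via (B,hash)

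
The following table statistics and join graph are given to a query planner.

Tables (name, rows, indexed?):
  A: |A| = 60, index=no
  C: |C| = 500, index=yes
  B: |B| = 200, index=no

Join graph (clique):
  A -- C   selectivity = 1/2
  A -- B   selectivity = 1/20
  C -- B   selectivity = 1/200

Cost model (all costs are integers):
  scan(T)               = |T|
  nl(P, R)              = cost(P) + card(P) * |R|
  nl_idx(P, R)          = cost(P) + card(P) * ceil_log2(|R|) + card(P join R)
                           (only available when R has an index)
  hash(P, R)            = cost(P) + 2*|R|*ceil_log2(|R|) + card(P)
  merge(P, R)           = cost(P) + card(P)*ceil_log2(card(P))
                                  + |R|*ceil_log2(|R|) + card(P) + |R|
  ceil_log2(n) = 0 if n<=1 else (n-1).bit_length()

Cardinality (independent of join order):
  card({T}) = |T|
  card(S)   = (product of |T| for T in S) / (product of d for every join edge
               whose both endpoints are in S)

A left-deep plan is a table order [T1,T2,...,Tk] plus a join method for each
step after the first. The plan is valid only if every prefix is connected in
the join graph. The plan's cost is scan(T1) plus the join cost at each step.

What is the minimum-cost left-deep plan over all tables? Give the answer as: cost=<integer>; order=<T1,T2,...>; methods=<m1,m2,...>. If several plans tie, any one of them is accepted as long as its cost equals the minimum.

cost=3720; order=B,C,A; methods=nl_idx,hash

Selinger DP (subsets sized 1..n):
  {A}: scan cost=60, card=60
  {C}: scan cost=500, card=500
  {B}: scan cost=200, card=200
  {AC}: card=15000; try (A,hash)→1720, (C,merge)→5480, (A,merge)→5920, (C,hash)→9120, (C,nl_idx)→15600, (C,nl)→30060 …(+1); best=1720 via (A,hash)
  {AB}: card=600; try (A,hash)→1120, (B,merge)→2280, (A,merge)→2420, (B,hash)→3320, (B,nl)→12060, (A,nl)→12200; best=1120 via (A,hash)
  {BC}: card=500; try (C,nl_idx)→2500, (B,hash)→4200, (C,merge)→7000, (B,merge)→7300, (C,hash)→9400, (C,nl)→100200 …(+1); best=2500 via (C,nl_idx)
  {ABC}: card=750; try (A,hash)→3720, (C,nl_idx)→7270, (A,merge)→7920, (C,hash)→10720, (C,merge)→12720, (B,hash)→19920 …(+4); best=3720 via (A,hash)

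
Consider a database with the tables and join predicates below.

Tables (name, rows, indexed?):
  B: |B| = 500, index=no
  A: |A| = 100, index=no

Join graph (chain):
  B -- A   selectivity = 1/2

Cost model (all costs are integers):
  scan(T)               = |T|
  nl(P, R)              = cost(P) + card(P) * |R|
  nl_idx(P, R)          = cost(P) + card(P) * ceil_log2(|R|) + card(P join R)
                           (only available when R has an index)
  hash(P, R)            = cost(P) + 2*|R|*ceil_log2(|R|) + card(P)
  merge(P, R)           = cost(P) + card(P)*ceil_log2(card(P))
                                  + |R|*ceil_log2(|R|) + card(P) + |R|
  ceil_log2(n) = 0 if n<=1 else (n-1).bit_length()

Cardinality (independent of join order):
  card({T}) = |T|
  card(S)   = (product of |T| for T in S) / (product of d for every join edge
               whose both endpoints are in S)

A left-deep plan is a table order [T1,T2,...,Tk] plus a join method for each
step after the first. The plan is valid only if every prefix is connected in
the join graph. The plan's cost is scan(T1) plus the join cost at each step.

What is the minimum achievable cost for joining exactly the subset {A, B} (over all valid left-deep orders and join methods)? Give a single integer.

2400

Selinger DP over subsets of {A,B}:
  {B}: scan cost=500, card=500
  {A}: scan cost=100, card=100
  {AB}: card=25000; try (A,hash)→2400, (B,merge)→5900, (A,merge)→6300, (B,hash)→9200, (B,nl)→50100, (A,nl)→50500; best=2400 via (A,hash)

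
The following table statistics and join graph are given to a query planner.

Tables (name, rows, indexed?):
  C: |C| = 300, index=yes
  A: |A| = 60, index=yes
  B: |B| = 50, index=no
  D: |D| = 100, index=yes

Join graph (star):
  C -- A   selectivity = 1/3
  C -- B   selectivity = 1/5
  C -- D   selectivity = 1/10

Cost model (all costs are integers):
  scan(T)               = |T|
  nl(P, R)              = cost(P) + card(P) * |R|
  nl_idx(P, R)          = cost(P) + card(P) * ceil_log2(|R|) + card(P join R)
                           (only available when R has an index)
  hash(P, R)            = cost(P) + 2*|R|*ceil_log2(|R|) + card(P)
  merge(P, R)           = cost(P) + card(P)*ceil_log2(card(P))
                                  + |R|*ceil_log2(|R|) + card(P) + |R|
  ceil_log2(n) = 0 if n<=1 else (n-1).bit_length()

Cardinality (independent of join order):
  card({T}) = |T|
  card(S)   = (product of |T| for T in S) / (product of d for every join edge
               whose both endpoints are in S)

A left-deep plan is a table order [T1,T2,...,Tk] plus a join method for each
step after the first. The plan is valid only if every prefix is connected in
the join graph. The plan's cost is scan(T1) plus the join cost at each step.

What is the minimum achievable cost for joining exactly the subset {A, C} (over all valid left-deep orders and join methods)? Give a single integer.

Selinger DP over subsets of {A,C}:
  {C}: scan cost=300, card=300
  {A}: scan cost=60, card=60
  {AC}: card=6000; try (A,hash)→1320, (C,merge)→3480, (A,merge)→3720, (C,hash)→5520, (C,nl_idx)→6600, (A,nl_idx)→8100 …(+2); best=1320 via (A,hash)

1320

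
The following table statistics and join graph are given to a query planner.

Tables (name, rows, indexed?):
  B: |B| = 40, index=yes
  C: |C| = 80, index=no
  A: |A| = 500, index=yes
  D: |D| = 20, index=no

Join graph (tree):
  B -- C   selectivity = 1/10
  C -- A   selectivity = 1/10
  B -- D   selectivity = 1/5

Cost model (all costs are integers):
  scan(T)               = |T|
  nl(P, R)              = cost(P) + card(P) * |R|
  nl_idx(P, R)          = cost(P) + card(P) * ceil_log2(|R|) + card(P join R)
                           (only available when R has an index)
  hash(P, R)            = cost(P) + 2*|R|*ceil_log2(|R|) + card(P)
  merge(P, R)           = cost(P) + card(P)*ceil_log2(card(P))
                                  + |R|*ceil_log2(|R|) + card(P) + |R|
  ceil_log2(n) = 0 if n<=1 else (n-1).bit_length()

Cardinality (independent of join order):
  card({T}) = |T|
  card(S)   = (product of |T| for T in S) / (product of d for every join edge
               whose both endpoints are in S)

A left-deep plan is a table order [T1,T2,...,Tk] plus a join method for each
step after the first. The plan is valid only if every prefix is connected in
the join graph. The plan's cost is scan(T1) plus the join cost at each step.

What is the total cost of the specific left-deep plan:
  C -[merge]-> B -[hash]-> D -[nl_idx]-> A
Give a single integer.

77040

step 1: scan C: cost=80, card=80
step 2: join B via merge
    card(P join B) = 80*40/(10) = 320
    cost = 80 + 80*7 + 40*6 + 80 + 40 = 1000
step 3: join D via hash
    card(P join D) = 320*20/(5) = 1280
    cost = 1000 + 2*20*5 + 320 = 1520
step 4: join A via nl_idx
    card(P join A) = 1280*500/(10) = 64000
    cost = 1520 + 1280*9 + 64000 = 77040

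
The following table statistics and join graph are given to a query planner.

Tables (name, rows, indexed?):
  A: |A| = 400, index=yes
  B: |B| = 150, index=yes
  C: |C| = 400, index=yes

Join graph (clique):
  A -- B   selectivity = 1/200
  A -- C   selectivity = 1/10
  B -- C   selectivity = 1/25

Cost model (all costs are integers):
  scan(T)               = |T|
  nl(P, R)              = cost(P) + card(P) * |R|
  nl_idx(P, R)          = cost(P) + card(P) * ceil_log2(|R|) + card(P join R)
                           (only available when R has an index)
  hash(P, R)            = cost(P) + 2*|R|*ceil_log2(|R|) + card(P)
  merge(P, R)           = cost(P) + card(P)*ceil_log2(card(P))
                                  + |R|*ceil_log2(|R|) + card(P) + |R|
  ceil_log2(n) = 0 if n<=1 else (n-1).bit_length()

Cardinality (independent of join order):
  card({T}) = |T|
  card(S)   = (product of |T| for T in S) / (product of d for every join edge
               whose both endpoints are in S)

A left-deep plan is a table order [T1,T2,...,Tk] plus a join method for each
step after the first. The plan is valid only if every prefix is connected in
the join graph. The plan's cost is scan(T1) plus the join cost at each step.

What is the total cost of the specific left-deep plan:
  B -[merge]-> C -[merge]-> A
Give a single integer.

40700

step 1: scan B: cost=150, card=150
step 2: join C via merge
    card(P join C) = 150*400/(25) = 2400
    cost = 150 + 150*8 + 400*9 + 150 + 400 = 5500
step 3: join A via merge
    card(P join A) = 2400*400/(200*10) = 480
    cost = 5500 + 2400*12 + 400*9 + 2400 + 400 = 40700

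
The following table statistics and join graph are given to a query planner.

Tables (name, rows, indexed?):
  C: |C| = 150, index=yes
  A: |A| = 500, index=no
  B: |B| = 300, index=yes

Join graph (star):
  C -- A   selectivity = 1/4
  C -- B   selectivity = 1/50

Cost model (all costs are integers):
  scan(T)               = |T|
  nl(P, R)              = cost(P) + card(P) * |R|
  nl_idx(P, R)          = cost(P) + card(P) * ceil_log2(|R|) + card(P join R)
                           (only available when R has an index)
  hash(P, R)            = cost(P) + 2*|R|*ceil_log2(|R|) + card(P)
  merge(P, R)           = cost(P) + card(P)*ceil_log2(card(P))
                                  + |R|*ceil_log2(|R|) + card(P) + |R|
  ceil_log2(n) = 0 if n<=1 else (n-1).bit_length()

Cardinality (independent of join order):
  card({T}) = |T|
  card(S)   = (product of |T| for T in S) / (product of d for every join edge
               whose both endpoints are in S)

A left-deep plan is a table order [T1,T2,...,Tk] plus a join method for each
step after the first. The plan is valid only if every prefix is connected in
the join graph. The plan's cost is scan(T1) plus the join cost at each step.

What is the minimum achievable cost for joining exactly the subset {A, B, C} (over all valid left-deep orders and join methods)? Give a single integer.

12300

Selinger DP over subsets of {A,B,C}:
  {C}: scan cost=150, card=150
  {A}: scan cost=500, card=500
  {B}: scan cost=300, card=300
  {AC}: card=18750; try (C,hash)→3400, (A,merge)→6500, (C,merge)→6850, (A,hash)→9300, (C,nl_idx)→23250, (A,nl)→75150 …(+1); best=3400 via (C,hash)
  {BC}: card=900; try (B,nl_idx)→2400, (C,hash)→3000, (C,nl_idx)→3600, (B,merge)→4500, (C,merge)→4650, (B,hash)→5700 …(+2); best=2400 via (B,nl_idx)
  {ABC}: card=112500; try (A,hash)→12300, (A,merge)→17300, (B,hash)→27550, (B,nl_idx)→284650, (B,merge)→306400, (A,nl)→452400 …(+1); best=12300 via (A,hash)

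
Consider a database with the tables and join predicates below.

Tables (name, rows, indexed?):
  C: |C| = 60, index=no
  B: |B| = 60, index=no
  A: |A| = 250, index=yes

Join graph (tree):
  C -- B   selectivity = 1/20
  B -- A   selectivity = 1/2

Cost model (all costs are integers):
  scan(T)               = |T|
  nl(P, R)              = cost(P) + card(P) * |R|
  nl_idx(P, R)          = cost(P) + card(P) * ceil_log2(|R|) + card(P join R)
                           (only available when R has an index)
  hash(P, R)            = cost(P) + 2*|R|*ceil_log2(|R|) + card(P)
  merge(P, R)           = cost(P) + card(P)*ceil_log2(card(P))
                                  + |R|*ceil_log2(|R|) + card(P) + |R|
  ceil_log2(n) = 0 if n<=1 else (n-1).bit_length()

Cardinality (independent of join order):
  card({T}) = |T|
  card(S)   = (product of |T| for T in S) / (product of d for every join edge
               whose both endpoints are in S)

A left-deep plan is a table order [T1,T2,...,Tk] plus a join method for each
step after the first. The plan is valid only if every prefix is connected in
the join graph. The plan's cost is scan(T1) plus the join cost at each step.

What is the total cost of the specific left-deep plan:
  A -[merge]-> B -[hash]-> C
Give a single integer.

step 1: scan A: cost=250, card=250
step 2: join B via merge
    card(P join B) = 250*60/(2) = 7500
    cost = 250 + 250*8 + 60*6 + 250 + 60 = 2920
step 3: join C via hash
    card(P join C) = 7500*60/(20) = 22500
    cost = 2920 + 2*60*6 + 7500 = 11140

11140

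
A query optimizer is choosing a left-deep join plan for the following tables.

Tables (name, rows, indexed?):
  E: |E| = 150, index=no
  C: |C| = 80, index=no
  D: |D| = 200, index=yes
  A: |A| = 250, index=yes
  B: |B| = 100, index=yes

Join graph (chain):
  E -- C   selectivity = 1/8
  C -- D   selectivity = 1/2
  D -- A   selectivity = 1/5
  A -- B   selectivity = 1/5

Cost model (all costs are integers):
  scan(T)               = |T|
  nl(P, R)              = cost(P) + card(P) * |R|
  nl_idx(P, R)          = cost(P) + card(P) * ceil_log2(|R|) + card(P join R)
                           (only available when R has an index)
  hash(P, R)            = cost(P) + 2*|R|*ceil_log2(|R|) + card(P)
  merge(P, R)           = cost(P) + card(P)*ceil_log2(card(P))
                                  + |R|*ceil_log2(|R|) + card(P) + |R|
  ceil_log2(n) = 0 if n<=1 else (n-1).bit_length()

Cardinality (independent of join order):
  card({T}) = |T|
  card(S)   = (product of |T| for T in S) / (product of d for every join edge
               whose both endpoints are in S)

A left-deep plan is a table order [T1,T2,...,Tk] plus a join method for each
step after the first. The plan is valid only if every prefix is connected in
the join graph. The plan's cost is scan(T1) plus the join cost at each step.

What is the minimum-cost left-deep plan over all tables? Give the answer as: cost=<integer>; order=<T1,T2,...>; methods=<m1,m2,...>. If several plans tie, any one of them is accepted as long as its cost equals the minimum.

Selinger DP (subsets sized 1..n):
  {E}: scan cost=150, card=150
  {C}: scan cost=80, card=80
  {D}: scan cost=200, card=200
  {A}: scan cost=250, card=250
  {B}: scan cost=100, card=100
  {CE}: card=1500; try (C,hash)→1420, (E,merge)→2070, (C,merge)→2140, (E,hash)→2560, (E,nl)→12080, (C,nl)→12150; best=1420 via (C,hash)
  {CD}: card=8000; try (C,hash)→1520, (D,merge)→2520, (C,merge)→2640, (D,hash)→3360, (D,nl_idx)→8720, (D,nl)→16080 …(+1); best=1520 via (C,hash)
  {AD}: card=10000; try (D,hash)→3700, (A,merge)→4250, (D,merge)→4300, (A,hash)→4400, (A,nl_idx)→11800, (D,nl_idx)→12250 …(+2); best=3700 via (D,hash)
  {AB}: card=5000; try (B,hash)→1900, (A,merge)→3150, (B,merge)→3300, (A,hash)→4200, (A,nl_idx)→5900, (B,nl_idx)→7000 …(+2); best=1900 via (B,hash)
  {CDE}: card=150000; try (D,hash)→6120, (E,hash)→11920, (D,merge)→21220, (E,merge)→114870, (D,nl_idx)→163420, (D,nl)→301420 …(+1); best=6120 via (D,hash)
  {ACD}: card=400000; try (A,hash)→13520, (C,hash)→14820, (A,merge)→115770, (C,merge)→154340, (A,nl_idx)→465520, (C,nl)→803700 …(+1); best=13520 via (A,hash)
  {ABD}: card=200000; try (D,hash)→10100, (B,hash)→15100, (D,merge)→73700, (B,merge)→154500, (D,nl_idx)→241900, (B,nl_idx)→273700 …(+2); best=10100 via (D,hash)
  {ACDE}: card=7500000; try (A,hash)→160120, (E,hash)→415920, (A,merge)→2858370, (E,merge)→8014870, (A,nl_idx)→8706120, (A,nl)→37506120 …(+1); best=160120 via (A,hash)
  {ABCD}: card=8000000; try (C,hash)→211220, (B,hash)→414920, (C,merge)→3810740, (B,merge)→8014320, (B,nl_idx)→10813520, (C,nl)→16010100 …(+1); best=211220 via (C,hash)
  {ABCDE}: card=150000000; try (B,hash)→7661520, (E,hash)→8213620, (B,merge)→180160920, (E,merge)→192212570, (B,nl_idx)→202660120, (B,nl)→750160120 …(+1); best=7661520 via (B,hash)

cost=7661520; order=E,C,D,A,B; methods=hash,hash,hash,hash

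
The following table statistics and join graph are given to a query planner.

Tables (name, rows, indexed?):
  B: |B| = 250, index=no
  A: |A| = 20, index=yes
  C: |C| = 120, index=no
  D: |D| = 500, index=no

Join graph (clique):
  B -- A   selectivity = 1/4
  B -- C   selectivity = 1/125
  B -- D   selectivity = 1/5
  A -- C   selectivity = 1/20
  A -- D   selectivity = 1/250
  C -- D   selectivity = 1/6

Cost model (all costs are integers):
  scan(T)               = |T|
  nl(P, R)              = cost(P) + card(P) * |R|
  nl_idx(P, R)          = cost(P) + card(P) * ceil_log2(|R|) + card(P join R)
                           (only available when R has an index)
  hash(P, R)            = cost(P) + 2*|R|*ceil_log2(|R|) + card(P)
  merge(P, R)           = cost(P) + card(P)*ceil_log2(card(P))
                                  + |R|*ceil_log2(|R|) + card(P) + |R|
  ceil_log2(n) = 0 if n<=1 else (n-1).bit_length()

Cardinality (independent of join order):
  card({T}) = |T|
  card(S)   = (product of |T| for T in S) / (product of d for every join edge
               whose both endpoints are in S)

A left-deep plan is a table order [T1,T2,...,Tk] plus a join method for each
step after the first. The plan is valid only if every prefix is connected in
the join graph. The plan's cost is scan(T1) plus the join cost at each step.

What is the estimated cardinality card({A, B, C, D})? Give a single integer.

4

Tables in S: A(20), B(250), C(120), D(500)
Edges inside S: B-A(d=4), B-C(d=125), B-D(d=5), A-C(d=20), A-D(d=250), C-D(d=6)
numerator = 20 * 250 * 120 * 500 = 300000000
denominator = 4 * 125 * 5 * 20 * 250 * 6 = 75000000
card(S) = 300000000 / 75000000 = 4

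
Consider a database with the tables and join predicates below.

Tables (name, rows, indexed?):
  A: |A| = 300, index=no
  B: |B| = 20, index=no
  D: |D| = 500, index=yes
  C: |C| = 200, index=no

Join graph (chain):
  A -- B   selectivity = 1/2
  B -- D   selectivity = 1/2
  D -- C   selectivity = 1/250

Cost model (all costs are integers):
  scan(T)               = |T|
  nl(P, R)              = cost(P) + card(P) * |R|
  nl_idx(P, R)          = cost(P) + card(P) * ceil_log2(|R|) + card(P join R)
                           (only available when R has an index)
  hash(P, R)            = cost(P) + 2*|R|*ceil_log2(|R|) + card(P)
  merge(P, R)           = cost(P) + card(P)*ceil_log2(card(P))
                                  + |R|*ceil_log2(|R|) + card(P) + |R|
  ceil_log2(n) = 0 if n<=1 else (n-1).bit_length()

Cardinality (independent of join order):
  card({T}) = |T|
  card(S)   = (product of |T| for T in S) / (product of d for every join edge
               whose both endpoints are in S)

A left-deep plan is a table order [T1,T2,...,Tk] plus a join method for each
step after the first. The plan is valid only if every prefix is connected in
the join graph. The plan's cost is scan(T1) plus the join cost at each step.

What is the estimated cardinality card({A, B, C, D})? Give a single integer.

Tables in S: A(300), B(20), C(200), D(500)
Edges inside S: A-B(d=2), B-D(d=2), D-C(d=250)
numerator = 300 * 20 * 200 * 500 = 600000000
denominator = 2 * 2 * 250 = 1000
card(S) = 600000000 / 1000 = 600000

600000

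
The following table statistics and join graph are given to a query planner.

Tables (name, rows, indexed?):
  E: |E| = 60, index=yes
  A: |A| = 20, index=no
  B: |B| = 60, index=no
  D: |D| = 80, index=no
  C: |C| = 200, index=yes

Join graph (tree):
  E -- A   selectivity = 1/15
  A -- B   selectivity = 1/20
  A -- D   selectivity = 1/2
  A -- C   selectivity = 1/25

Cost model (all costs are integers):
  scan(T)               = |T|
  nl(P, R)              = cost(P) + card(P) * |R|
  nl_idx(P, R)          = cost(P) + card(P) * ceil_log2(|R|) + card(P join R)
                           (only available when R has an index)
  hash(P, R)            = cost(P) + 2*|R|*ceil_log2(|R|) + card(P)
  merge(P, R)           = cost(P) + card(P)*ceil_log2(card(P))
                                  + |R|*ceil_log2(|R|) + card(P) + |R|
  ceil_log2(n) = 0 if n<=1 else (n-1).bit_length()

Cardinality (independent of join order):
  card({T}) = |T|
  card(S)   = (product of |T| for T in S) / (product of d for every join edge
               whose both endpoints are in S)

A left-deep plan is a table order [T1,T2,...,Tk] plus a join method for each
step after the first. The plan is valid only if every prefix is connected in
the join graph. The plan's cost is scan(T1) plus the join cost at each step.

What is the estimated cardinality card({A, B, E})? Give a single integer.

Tables in S: A(20), B(60), E(60)
Edges inside S: E-A(d=15), A-B(d=20)
numerator = 20 * 60 * 60 = 72000
denominator = 15 * 20 = 300
card(S) = 72000 / 300 = 240

240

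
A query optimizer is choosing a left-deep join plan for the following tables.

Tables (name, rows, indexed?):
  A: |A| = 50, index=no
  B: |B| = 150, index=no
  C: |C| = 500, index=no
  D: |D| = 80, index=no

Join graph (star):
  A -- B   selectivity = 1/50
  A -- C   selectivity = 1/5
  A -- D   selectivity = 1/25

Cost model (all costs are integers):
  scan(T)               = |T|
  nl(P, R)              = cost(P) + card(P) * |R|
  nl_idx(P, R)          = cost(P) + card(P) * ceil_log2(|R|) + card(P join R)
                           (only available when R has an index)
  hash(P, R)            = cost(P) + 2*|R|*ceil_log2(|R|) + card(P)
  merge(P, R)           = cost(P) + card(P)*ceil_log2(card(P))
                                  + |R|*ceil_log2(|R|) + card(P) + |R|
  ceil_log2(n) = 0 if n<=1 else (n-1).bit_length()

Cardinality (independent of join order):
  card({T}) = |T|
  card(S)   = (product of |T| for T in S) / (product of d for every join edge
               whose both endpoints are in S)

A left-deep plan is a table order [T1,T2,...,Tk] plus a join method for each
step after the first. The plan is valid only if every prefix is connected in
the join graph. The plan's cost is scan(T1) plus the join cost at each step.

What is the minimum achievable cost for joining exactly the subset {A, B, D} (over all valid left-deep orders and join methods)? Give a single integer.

Selinger DP over subsets of {A,B,D}:
  {A}: scan cost=50, card=50
  {B}: scan cost=150, card=150
  {D}: scan cost=80, card=80
  {AB}: card=150; try (A,hash)→900, (B,merge)→1750, (A,merge)→1850, (B,hash)→2500, (B,nl)→7550, (A,nl)→7650; best=900 via (A,hash)
  {AD}: card=160; try (A,hash)→760, (D,merge)→1040, (A,merge)→1070, (D,hash)→1220, (D,nl)→4050, (A,nl)→4080; best=760 via (A,hash)
  {ABD}: card=480; try (D,hash)→2170, (D,merge)→2890, (B,hash)→3320, (B,merge)→3550, (D,nl)→12900, (B,nl)→24760; best=2170 via (D,hash)

2170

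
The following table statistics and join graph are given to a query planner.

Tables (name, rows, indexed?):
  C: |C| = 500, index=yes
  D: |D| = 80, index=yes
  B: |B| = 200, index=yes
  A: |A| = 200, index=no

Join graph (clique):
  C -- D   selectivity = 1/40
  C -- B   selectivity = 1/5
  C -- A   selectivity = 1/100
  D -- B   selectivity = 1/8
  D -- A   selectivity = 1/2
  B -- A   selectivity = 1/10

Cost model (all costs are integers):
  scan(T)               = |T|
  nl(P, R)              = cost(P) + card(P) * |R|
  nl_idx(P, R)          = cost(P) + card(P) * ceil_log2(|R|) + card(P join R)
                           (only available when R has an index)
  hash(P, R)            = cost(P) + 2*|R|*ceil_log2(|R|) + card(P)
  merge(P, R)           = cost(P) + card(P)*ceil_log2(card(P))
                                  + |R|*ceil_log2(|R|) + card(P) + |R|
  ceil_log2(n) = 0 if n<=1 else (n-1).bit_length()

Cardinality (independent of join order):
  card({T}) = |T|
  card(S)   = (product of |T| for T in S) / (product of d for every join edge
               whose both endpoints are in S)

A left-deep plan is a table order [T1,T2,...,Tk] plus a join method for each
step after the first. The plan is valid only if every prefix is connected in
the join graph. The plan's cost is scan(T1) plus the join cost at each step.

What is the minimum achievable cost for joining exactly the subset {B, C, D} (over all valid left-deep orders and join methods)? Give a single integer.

6000

Selinger DP over subsets of {B,C,D}:
  {C}: scan cost=500, card=500
  {D}: scan cost=80, card=80
  {B}: scan cost=200, card=200
  {CD}: card=1000; try (C,nl_idx)→1800, (D,hash)→2120, (D,nl_idx)→5000, (C,merge)→5720, (D,merge)→6140, (C,hash)→9160 …(+2); best=1800 via (C,nl_idx)
  {BC}: card=20000; try (B,hash)→4200, (C,merge)→7000, (B,merge)→7300, (C,hash)→9400, (C,nl_idx)→22000, (B,nl_idx)→24500 …(+2); best=4200 via (B,hash)
  {BD}: card=2000; try (D,hash)→1520, (B,merge)→2520, (D,merge)→2640, (B,nl_idx)→2720, (B,hash)→3360, (D,nl_idx)→3600 …(+2); best=1520 via (D,hash)
  {BCD}: card=5000; try (B,hash)→6000, (C,hash)→12520, (B,merge)→14600, (B,nl_idx)→14800, (C,nl_idx)→24520, (D,hash)→25320 …(+6); best=6000 via (B,hash)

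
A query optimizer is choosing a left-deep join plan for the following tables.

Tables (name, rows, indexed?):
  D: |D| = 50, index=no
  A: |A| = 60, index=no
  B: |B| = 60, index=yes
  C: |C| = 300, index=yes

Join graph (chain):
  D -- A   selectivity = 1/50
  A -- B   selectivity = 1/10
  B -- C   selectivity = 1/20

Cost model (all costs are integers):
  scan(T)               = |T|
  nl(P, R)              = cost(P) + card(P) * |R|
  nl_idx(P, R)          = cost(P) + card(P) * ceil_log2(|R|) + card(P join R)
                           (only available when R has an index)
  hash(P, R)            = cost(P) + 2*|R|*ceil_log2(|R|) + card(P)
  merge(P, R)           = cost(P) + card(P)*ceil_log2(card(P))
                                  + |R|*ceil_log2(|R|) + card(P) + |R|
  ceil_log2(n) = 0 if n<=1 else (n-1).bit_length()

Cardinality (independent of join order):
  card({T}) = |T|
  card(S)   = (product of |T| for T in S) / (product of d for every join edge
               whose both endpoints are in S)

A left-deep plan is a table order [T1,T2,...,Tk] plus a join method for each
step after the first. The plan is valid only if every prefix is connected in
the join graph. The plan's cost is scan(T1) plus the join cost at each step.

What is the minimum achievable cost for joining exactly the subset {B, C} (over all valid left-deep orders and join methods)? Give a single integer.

1320

Selinger DP over subsets of {B,C}:
  {B}: scan cost=60, card=60
  {C}: scan cost=300, card=300
  {BC}: card=900; try (B,hash)→1320, (C,nl_idx)→1500, (B,nl_idx)→3000, (C,merge)→3480, (B,merge)→3720, (C,hash)→5520 …(+2); best=1320 via (B,hash)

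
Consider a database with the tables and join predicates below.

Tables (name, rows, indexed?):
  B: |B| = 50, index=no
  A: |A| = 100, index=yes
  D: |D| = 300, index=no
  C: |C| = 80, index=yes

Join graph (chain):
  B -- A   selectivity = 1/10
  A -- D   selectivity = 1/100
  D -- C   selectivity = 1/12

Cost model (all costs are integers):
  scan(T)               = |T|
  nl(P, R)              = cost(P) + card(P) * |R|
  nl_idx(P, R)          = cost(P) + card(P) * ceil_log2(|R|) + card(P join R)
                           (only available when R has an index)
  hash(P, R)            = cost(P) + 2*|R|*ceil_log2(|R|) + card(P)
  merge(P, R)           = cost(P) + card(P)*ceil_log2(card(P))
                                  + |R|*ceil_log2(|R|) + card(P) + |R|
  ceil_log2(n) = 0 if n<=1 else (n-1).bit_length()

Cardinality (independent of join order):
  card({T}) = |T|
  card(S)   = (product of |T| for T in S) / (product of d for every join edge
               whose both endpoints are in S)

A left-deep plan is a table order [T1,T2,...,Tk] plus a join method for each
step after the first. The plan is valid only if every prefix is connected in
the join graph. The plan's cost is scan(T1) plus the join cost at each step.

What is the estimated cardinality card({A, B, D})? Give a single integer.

Tables in S: A(100), B(50), D(300)
Edges inside S: B-A(d=10), A-D(d=100)
numerator = 100 * 50 * 300 = 1500000
denominator = 10 * 100 = 1000
card(S) = 1500000 / 1000 = 1500

1500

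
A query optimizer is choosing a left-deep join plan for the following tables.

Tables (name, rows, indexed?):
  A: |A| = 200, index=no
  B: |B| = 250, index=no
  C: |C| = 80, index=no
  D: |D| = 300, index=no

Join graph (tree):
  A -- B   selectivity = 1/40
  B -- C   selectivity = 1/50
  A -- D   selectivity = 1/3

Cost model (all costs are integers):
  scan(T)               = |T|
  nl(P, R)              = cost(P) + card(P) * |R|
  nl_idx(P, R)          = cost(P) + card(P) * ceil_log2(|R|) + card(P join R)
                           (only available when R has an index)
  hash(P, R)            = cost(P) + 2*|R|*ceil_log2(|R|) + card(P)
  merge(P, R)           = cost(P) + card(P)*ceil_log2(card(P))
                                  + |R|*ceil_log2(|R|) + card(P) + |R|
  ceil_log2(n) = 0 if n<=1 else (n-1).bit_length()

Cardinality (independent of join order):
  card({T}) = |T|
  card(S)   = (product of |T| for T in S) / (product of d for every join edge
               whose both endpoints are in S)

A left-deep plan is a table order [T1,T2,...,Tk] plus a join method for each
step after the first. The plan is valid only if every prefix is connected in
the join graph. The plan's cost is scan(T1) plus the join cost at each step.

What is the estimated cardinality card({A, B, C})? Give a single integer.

Tables in S: A(200), B(250), C(80)
Edges inside S: A-B(d=40), B-C(d=50)
numerator = 200 * 250 * 80 = 4000000
denominator = 40 * 50 = 2000
card(S) = 4000000 / 2000 = 2000

2000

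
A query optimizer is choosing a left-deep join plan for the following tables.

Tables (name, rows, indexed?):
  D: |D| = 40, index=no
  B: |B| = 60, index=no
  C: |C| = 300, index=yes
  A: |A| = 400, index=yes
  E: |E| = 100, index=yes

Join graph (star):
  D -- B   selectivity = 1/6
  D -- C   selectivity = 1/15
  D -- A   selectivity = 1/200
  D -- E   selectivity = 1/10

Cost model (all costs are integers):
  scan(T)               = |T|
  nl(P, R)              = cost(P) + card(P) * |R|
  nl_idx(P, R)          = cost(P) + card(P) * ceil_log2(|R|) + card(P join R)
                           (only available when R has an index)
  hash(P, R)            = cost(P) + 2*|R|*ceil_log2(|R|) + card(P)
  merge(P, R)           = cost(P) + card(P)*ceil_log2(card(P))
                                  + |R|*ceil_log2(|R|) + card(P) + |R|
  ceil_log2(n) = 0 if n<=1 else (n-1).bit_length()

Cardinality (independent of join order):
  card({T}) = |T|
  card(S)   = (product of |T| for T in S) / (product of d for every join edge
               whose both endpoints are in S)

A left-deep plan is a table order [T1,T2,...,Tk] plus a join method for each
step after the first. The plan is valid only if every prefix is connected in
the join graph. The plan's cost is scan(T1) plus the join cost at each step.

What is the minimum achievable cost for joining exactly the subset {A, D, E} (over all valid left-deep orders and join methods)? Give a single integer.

1840

Selinger DP over subsets of {A,D,E}:
  {D}: scan cost=40, card=40
  {A}: scan cost=400, card=400
  {E}: scan cost=100, card=100
  {AD}: card=80; try (A,nl_idx)→480, (D,hash)→1280, (A,merge)→4320, (D,merge)→4680, (A,hash)→7280, (A,nl)→16040 …(+1); best=480 via (A,nl_idx)
  {DE}: card=400; try (D,hash)→680, (E,nl_idx)→720, (E,merge)→1120, (D,merge)→1180, (E,hash)→1480, (E,nl)→4040 …(+1); best=680 via (D,hash)
  {ADE}: card=800; try (E,nl_idx)→1840, (E,merge)→1920, (E,hash)→1960, (A,nl_idx)→5080, (A,hash)→8280, (E,nl)→8480 …(+2); best=1840 via (E,nl_idx)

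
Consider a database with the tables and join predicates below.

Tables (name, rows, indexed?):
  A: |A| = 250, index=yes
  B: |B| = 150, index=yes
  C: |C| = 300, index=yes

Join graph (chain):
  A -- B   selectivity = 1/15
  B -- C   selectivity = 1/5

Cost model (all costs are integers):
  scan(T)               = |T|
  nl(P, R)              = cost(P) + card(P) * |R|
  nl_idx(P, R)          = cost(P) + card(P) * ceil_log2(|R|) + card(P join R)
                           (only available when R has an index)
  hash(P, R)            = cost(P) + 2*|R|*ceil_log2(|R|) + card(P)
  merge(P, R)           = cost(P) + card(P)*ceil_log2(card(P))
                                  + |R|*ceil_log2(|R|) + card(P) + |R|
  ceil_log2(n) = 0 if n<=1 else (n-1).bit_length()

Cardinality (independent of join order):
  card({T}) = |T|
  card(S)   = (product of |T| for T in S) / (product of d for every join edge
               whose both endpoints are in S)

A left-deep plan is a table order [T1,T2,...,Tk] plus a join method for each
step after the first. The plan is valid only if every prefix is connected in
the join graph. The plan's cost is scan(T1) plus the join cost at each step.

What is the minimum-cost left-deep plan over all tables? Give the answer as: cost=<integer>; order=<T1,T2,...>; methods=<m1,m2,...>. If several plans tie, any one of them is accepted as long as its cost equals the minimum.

Selinger DP (subsets sized 1..n):
  {A}: scan cost=250, card=250
  {B}: scan cost=150, card=150
  {C}: scan cost=300, card=300
  {AB}: card=2500; try (B,hash)→2900, (A,merge)→3750, (B,merge)→3850, (A,nl_idx)→3850, (A,hash)→4300, (B,nl_idx)→4750 …(+2); best=2900 via (B,hash)
  {BC}: card=9000; try (B,hash)→3000, (C,merge)→4500, (B,merge)→4650, (C,hash)→5700, (C,nl_idx)→10500, (B,nl_idx)→11700 …(+2); best=3000 via (B,hash)
  {ABC}: card=150000; try (C,hash)→10800, (A,hash)→16000, (C,merge)→38400, (A,merge)→140250, (C,nl_idx)→175400, (A,nl_idx)→225000 …(+2); best=10800 via (C,hash)

cost=10800; order=A,B,C; methods=hash,hash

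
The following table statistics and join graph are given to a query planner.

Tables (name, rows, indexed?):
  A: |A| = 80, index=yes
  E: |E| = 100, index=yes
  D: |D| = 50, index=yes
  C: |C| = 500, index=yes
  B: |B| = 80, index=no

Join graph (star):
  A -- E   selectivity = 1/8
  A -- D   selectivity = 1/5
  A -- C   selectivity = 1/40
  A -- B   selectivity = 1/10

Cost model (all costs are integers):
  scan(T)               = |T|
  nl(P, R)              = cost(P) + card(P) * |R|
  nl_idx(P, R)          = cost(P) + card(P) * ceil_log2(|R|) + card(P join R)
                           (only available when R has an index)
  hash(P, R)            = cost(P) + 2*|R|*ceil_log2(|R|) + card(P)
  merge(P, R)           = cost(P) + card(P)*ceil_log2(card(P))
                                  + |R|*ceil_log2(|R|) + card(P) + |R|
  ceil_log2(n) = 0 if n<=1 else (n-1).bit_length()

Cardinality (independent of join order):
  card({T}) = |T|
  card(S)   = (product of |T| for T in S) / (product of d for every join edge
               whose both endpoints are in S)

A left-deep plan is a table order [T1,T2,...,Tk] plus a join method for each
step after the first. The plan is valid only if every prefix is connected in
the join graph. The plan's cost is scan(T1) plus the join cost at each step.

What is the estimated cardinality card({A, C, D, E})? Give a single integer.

125000

Tables in S: A(80), C(500), D(50), E(100)
Edges inside S: A-E(d=8), A-D(d=5), A-C(d=40)
numerator = 80 * 500 * 50 * 100 = 200000000
denominator = 8 * 5 * 40 = 1600
card(S) = 200000000 / 1600 = 125000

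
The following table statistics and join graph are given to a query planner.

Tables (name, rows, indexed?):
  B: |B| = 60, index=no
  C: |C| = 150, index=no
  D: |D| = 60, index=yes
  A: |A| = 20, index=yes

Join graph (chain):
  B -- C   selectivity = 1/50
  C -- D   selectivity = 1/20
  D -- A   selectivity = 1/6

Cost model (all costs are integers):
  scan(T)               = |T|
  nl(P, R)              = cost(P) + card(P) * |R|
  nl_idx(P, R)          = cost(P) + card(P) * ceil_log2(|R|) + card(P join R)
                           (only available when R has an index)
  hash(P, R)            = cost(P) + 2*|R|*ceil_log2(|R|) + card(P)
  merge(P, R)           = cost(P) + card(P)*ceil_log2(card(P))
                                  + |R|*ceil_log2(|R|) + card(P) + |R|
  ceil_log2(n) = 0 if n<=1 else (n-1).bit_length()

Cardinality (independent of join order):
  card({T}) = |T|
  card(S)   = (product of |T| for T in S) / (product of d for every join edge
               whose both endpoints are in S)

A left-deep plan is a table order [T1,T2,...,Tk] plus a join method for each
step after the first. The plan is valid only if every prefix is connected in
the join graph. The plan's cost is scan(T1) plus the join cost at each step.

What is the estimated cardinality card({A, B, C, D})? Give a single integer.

1800

Tables in S: A(20), B(60), C(150), D(60)
Edges inside S: B-C(d=50), C-D(d=20), D-A(d=6)
numerator = 20 * 60 * 150 * 60 = 10800000
denominator = 50 * 20 * 6 = 6000
card(S) = 10800000 / 6000 = 1800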